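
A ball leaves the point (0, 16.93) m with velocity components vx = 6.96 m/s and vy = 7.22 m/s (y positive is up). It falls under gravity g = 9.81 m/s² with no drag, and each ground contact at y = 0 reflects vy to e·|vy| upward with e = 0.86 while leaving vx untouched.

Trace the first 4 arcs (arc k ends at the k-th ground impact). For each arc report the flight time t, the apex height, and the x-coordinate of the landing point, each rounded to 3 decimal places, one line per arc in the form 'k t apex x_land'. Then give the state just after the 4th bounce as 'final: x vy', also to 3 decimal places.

Arc 1: start y=16.930, vy=7.220 → t=2.734, apex=19.587, x_land=19.031, impact vy=-19.603
  bounce: vy ← 0.86·19.603 = 16.859
Arc 2: start y=0.000, vy=16.859 → t=3.437, apex=14.486, x_land=42.953, impact vy=-16.859
  bounce: vy ← 0.86·16.859 = 14.499
Arc 3: start y=0.000, vy=14.499 → t=2.956, apex=10.714, x_land=63.526, impact vy=-14.499
  bounce: vy ← 0.86·14.499 = 12.469
Arc 4: start y=0.000, vy=12.469 → t=2.542, apex=7.924, x_land=81.219, impact vy=-12.469
  bounce: vy ← 0.86·12.469 = 10.723

1 2.734 19.587 19.031
2 3.437 14.486 42.953
3 2.956 10.714 63.526
4 2.542 7.924 81.219
final: 81.219 10.723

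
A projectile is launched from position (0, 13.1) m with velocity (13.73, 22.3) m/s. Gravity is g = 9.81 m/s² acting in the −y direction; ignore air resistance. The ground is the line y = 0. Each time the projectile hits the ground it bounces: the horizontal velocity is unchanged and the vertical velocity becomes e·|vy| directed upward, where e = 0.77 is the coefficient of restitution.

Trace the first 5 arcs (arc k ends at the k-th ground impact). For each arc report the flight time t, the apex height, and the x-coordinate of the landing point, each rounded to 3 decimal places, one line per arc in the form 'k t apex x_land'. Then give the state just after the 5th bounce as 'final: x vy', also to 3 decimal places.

Arc 1: start y=13.100, vy=22.300 → t=5.073, apex=38.446, x_land=69.650, impact vy=-27.465
  bounce: vy ← 0.77·27.465 = 21.148
Arc 2: start y=0.000, vy=21.148 → t=4.311, apex=22.795, x_land=128.847, impact vy=-21.148
  bounce: vy ← 0.77·21.148 = 16.284
Arc 3: start y=0.000, vy=16.284 → t=3.320, apex=13.515, x_land=174.429, impact vy=-16.284
  bounce: vy ← 0.77·16.284 = 12.539
Arc 4: start y=0.000, vy=12.539 → t=2.556, apex=8.013, x_land=209.526, impact vy=-12.539
  bounce: vy ← 0.77·12.539 = 9.655
Arc 5: start y=0.000, vy=9.655 → t=1.968, apex=4.751, x_land=236.552, impact vy=-9.655
  bounce: vy ← 0.77·9.655 = 7.434

1 5.073 38.446 69.650
2 4.311 22.795 128.847
3 3.320 13.515 174.429
4 2.556 8.013 209.526
5 1.968 4.751 236.552
final: 236.552 7.434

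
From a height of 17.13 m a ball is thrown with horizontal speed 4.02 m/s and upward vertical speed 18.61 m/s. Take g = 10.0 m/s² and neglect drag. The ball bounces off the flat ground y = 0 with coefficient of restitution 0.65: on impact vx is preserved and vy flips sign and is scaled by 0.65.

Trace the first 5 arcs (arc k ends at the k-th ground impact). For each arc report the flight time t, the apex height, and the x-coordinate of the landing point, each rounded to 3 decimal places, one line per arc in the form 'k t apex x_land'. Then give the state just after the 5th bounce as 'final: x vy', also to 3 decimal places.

1 4.486 34.447 18.033
2 3.412 14.554 31.750
3 2.218 6.149 40.666
4 1.442 2.598 46.461
5 0.937 1.098 50.228
final: 50.228 3.045

Arc 1: start y=17.130, vy=18.610 → t=4.486, apex=34.447, x_land=18.033, impact vy=-26.248
  bounce: vy ← 0.65·26.248 = 17.061
Arc 2: start y=0.000, vy=17.061 → t=3.412, apex=14.554, x_land=31.750, impact vy=-17.061
  bounce: vy ← 0.65·17.061 = 11.090
Arc 3: start y=0.000, vy=11.090 → t=2.218, apex=6.149, x_land=40.666, impact vy=-11.090
  bounce: vy ← 0.65·11.090 = 7.208
Arc 4: start y=0.000, vy=7.208 → t=1.442, apex=2.598, x_land=46.461, impact vy=-7.208
  bounce: vy ← 0.65·7.208 = 4.685
Arc 5: start y=0.000, vy=4.685 → t=0.937, apex=1.098, x_land=50.228, impact vy=-4.685
  bounce: vy ← 0.65·4.685 = 3.045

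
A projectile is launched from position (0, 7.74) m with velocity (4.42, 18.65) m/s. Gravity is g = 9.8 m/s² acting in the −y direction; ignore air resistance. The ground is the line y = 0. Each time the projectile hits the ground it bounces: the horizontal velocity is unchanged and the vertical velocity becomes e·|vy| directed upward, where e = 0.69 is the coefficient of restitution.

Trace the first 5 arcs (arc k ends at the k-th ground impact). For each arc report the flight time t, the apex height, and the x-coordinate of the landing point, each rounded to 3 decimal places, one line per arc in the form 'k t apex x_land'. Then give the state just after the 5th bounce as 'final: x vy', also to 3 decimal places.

Arc 1: start y=7.740, vy=18.650 → t=4.184, apex=25.486, x_land=18.492, impact vy=-22.350
  bounce: vy ← 0.69·22.350 = 15.422
Arc 2: start y=0.000, vy=15.422 → t=3.147, apex=12.134, x_land=32.403, impact vy=-15.422
  bounce: vy ← 0.69·15.422 = 10.641
Arc 3: start y=0.000, vy=10.641 → t=2.172, apex=5.777, x_land=42.001, impact vy=-10.641
  bounce: vy ← 0.69·10.641 = 7.342
Arc 4: start y=0.000, vy=7.342 → t=1.498, apex=2.750, x_land=48.624, impact vy=-7.342
  bounce: vy ← 0.69·7.342 = 5.066
Arc 5: start y=0.000, vy=5.066 → t=1.034, apex=1.309, x_land=53.194, impact vy=-5.066
  bounce: vy ← 0.69·5.066 = 3.496

1 4.184 25.486 18.492
2 3.147 12.134 32.403
3 2.172 5.777 42.001
4 1.498 2.750 48.624
5 1.034 1.309 53.194
final: 53.194 3.496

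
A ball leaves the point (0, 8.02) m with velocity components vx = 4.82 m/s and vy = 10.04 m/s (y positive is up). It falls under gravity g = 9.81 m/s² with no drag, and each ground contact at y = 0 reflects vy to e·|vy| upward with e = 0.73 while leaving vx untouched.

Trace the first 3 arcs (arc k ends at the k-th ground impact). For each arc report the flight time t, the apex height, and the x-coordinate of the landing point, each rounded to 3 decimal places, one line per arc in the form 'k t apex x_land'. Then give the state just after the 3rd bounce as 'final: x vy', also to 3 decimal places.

Arc 1: start y=8.020, vy=10.040 → t=2.661, apex=13.158, x_land=12.827, impact vy=-16.067
  bounce: vy ← 0.73·16.067 = 11.729
Arc 2: start y=0.000, vy=11.729 → t=2.391, apex=7.012, x_land=24.353, impact vy=-11.729
  bounce: vy ← 0.73·11.729 = 8.562
Arc 3: start y=0.000, vy=8.562 → t=1.746, apex=3.737, x_land=32.767, impact vy=-8.562
  bounce: vy ← 0.73·8.562 = 6.250

1 2.661 13.158 12.827
2 2.391 7.012 24.353
3 1.746 3.737 32.767
final: 32.767 6.250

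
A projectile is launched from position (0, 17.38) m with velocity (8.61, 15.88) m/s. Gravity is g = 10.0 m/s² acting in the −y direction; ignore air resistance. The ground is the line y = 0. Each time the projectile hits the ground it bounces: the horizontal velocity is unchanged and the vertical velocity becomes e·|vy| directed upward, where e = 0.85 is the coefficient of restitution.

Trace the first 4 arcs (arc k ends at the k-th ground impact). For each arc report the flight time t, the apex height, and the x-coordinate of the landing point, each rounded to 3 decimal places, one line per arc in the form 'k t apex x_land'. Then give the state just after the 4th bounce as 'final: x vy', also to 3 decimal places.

Arc 1: start y=17.380, vy=15.880 → t=4.037, apex=29.989, x_land=34.759, impact vy=-24.490
  bounce: vy ← 0.85·24.490 = 20.817
Arc 2: start y=0.000, vy=20.817 → t=4.163, apex=21.667, x_land=70.605, impact vy=-20.817
  bounce: vy ← 0.85·20.817 = 17.694
Arc 3: start y=0.000, vy=17.694 → t=3.539, apex=15.654, x_land=101.075, impact vy=-17.694
  bounce: vy ← 0.85·17.694 = 15.040
Arc 4: start y=0.000, vy=15.040 → t=3.008, apex=11.310, x_land=126.974, impact vy=-15.040
  bounce: vy ← 0.85·15.040 = 12.784

1 4.037 29.989 34.759
2 4.163 21.667 70.605
3 3.539 15.654 101.075
4 3.008 11.310 126.974
final: 126.974 12.784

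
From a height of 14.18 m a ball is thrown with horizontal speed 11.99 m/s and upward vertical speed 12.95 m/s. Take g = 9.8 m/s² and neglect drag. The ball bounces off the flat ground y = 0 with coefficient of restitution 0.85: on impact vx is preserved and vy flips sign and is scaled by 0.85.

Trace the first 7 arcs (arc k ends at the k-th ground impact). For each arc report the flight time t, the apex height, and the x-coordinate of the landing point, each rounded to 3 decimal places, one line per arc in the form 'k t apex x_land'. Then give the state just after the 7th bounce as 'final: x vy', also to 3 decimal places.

Arc 1: start y=14.180, vy=12.950 → t=3.476, apex=22.736, x_land=41.671, impact vy=-21.110
  bounce: vy ← 0.85·21.110 = 17.943
Arc 2: start y=0.000, vy=17.943 → t=3.662, apex=16.427, x_land=85.578, impact vy=-17.943
  bounce: vy ← 0.85·17.943 = 15.252
Arc 3: start y=0.000, vy=15.252 → t=3.113, apex=11.868, x_land=122.898, impact vy=-15.252
  bounce: vy ← 0.85·15.252 = 12.964
Arc 4: start y=0.000, vy=12.964 → t=2.646, apex=8.575, x_land=154.621, impact vy=-12.964
  bounce: vy ← 0.85·12.964 = 11.020
Arc 5: start y=0.000, vy=11.020 → t=2.249, apex=6.195, x_land=181.585, impact vy=-11.020
  bounce: vy ← 0.85·11.020 = 9.367
Arc 6: start y=0.000, vy=9.367 → t=1.912, apex=4.476, x_land=204.505, impact vy=-9.367
  bounce: vy ← 0.85·9.367 = 7.962
Arc 7: start y=0.000, vy=7.962 → t=1.625, apex=3.234, x_land=223.986, impact vy=-7.962
  bounce: vy ← 0.85·7.962 = 6.767

1 3.476 22.736 41.671
2 3.662 16.427 85.578
3 3.113 11.868 122.898
4 2.646 8.575 154.621
5 2.249 6.195 181.585
6 1.912 4.476 204.505
7 1.625 3.234 223.986
final: 223.986 6.767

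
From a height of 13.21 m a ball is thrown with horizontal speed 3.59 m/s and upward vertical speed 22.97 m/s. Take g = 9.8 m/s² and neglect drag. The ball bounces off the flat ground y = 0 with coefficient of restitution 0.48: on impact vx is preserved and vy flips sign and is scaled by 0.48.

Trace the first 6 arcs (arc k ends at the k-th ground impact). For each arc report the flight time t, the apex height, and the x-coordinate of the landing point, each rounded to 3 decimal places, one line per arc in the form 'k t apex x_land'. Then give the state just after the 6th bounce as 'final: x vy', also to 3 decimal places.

1 5.206 40.129 18.688
2 2.747 9.246 28.551
3 1.319 2.130 33.285
4 0.633 0.491 35.558
5 0.304 0.113 36.648
6 0.146 0.026 37.172
final: 37.172 0.343

Arc 1: start y=13.210, vy=22.970 → t=5.206, apex=40.129, x_land=18.688, impact vy=-28.045
  bounce: vy ← 0.48·28.045 = 13.462
Arc 2: start y=0.000, vy=13.462 → t=2.747, apex=9.246, x_land=28.551, impact vy=-13.462
  bounce: vy ← 0.48·13.462 = 6.462
Arc 3: start y=0.000, vy=6.462 → t=1.319, apex=2.130, x_land=33.285, impact vy=-6.462
  bounce: vy ← 0.48·6.462 = 3.102
Arc 4: start y=0.000, vy=3.102 → t=0.633, apex=0.491, x_land=35.558, impact vy=-3.102
  bounce: vy ← 0.48·3.102 = 1.489
Arc 5: start y=0.000, vy=1.489 → t=0.304, apex=0.113, x_land=36.648, impact vy=-1.489
  bounce: vy ← 0.48·1.489 = 0.715
Arc 6: start y=0.000, vy=0.715 → t=0.146, apex=0.026, x_land=37.172, impact vy=-0.715
  bounce: vy ← 0.48·0.715 = 0.343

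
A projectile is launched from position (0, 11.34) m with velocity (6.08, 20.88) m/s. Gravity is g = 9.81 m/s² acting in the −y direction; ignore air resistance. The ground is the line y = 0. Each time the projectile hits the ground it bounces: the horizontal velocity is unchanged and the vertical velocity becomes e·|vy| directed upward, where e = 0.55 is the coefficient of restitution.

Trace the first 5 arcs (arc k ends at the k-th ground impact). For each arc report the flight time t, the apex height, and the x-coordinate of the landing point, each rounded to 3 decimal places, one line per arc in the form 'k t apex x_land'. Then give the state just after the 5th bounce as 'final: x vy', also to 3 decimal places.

1 4.744 33.561 28.845
2 2.877 10.152 46.339
3 1.583 3.071 55.961
4 0.870 0.929 61.253
5 0.479 0.281 64.163
final: 64.163 1.291

Arc 1: start y=11.340, vy=20.880 → t=4.744, apex=33.561, x_land=28.845, impact vy=-25.661
  bounce: vy ← 0.55·25.661 = 14.113
Arc 2: start y=0.000, vy=14.113 → t=2.877, apex=10.152, x_land=46.339, impact vy=-14.113
  bounce: vy ← 0.55·14.113 = 7.762
Arc 3: start y=0.000, vy=7.762 → t=1.583, apex=3.071, x_land=55.961, impact vy=-7.762
  bounce: vy ← 0.55·7.762 = 4.269
Arc 4: start y=0.000, vy=4.269 → t=0.870, apex=0.929, x_land=61.253, impact vy=-4.269
  bounce: vy ← 0.55·4.269 = 2.348
Arc 5: start y=0.000, vy=2.348 → t=0.479, apex=0.281, x_land=64.163, impact vy=-2.348
  bounce: vy ← 0.55·2.348 = 1.291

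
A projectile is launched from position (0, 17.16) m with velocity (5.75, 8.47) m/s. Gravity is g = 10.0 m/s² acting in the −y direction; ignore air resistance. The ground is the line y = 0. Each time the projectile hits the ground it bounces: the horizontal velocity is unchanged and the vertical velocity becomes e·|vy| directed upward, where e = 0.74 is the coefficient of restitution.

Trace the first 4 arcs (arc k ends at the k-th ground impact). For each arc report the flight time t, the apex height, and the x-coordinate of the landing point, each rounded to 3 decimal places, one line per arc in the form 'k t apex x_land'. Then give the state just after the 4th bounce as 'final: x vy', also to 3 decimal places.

1 2.884 20.747 16.583
2 3.015 11.361 33.918
3 2.231 6.221 46.746
4 1.651 3.407 56.238
final: 56.238 6.108

Arc 1: start y=17.160, vy=8.470 → t=2.884, apex=20.747, x_land=16.583, impact vy=-20.370
  bounce: vy ← 0.74·20.370 = 15.074
Arc 2: start y=0.000, vy=15.074 → t=3.015, apex=11.361, x_land=33.918, impact vy=-15.074
  bounce: vy ← 0.74·15.074 = 11.155
Arc 3: start y=0.000, vy=11.155 → t=2.231, apex=6.221, x_land=46.746, impact vy=-11.155
  bounce: vy ← 0.74·11.155 = 8.254
Arc 4: start y=0.000, vy=8.254 → t=1.651, apex=3.407, x_land=56.238, impact vy=-8.254
  bounce: vy ← 0.74·8.254 = 6.108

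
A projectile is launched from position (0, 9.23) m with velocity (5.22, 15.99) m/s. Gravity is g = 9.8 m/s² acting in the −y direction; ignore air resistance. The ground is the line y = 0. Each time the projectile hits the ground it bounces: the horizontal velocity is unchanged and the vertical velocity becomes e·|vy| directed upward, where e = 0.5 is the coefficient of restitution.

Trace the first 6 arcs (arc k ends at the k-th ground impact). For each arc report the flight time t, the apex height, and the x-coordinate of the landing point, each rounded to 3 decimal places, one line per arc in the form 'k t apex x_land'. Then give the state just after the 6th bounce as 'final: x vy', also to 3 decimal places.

Arc 1: start y=9.230, vy=15.990 → t=3.764, apex=22.275, x_land=19.647, impact vy=-20.895
  bounce: vy ← 0.5·20.895 = 10.447
Arc 2: start y=0.000, vy=10.447 → t=2.132, apex=5.569, x_land=30.776, impact vy=-10.447
  bounce: vy ← 0.5·10.447 = 5.224
Arc 3: start y=0.000, vy=5.224 → t=1.066, apex=1.392, x_land=36.341, impact vy=-5.224
  bounce: vy ← 0.5·5.224 = 2.612
Arc 4: start y=0.000, vy=2.612 → t=0.533, apex=0.348, x_land=39.124, impact vy=-2.612
  bounce: vy ← 0.5·2.612 = 1.306
Arc 5: start y=0.000, vy=1.306 → t=0.267, apex=0.087, x_land=40.515, impact vy=-1.306
  bounce: vy ← 0.5·1.306 = 0.653
Arc 6: start y=0.000, vy=0.653 → t=0.133, apex=0.022, x_land=41.210, impact vy=-0.653
  bounce: vy ← 0.5·0.653 = 0.326

1 3.764 22.275 19.647
2 2.132 5.569 30.776
3 1.066 1.392 36.341
4 0.533 0.348 39.124
5 0.267 0.087 40.515
6 0.133 0.022 41.210
final: 41.210 0.326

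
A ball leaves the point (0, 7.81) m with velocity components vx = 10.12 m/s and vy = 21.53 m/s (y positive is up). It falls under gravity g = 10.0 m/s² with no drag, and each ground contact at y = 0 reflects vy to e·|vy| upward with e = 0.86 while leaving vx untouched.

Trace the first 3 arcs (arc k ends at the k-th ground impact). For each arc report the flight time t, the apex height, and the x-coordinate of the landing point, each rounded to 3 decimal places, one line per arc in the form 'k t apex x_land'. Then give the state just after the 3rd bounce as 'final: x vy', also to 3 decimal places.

1 4.642 30.987 46.982
2 4.282 22.918 90.314
3 3.682 16.950 127.580
final: 127.580 15.834

Arc 1: start y=7.810, vy=21.530 → t=4.642, apex=30.987, x_land=46.982, impact vy=-24.895
  bounce: vy ← 0.86·24.895 = 21.409
Arc 2: start y=0.000, vy=21.409 → t=4.282, apex=22.918, x_land=90.314, impact vy=-21.409
  bounce: vy ← 0.86·21.409 = 18.412
Arc 3: start y=0.000, vy=18.412 → t=3.682, apex=16.950, x_land=127.580, impact vy=-18.412
  bounce: vy ← 0.86·18.412 = 15.834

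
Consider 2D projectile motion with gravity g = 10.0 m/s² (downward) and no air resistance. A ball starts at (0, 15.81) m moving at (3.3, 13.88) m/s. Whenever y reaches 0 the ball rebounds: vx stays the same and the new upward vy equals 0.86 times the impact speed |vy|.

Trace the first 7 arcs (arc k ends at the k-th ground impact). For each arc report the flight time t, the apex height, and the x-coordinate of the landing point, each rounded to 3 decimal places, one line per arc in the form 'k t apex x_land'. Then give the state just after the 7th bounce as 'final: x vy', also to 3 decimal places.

Arc 1: start y=15.810, vy=13.880 → t=3.644, apex=25.443, x_land=12.024, impact vy=-22.558
  bounce: vy ← 0.86·22.558 = 19.400
Arc 2: start y=0.000, vy=19.400 → t=3.880, apex=18.817, x_land=24.828, impact vy=-19.400
  bounce: vy ← 0.86·19.400 = 16.684
Arc 3: start y=0.000, vy=16.684 → t=3.337, apex=13.917, x_land=35.840, impact vy=-16.684
  bounce: vy ← 0.86·16.684 = 14.348
Arc 4: start y=0.000, vy=14.348 → t=2.870, apex=10.293, x_land=45.309, impact vy=-14.348
  bounce: vy ← 0.86·14.348 = 12.339
Arc 5: start y=0.000, vy=12.339 → t=2.468, apex=7.613, x_land=53.453, impact vy=-12.339
  bounce: vy ← 0.86·12.339 = 10.612
Arc 6: start y=0.000, vy=10.612 → t=2.122, apex=5.631, x_land=60.457, impact vy=-10.612
  bounce: vy ← 0.86·10.612 = 9.126
Arc 7: start y=0.000, vy=9.126 → t=1.825, apex=4.164, x_land=66.480, impact vy=-9.126
  bounce: vy ← 0.86·9.126 = 7.848

1 3.644 25.443 12.024
2 3.880 18.817 24.828
3 3.337 13.917 35.840
4 2.870 10.293 45.309
5 2.468 7.613 53.453
6 2.122 5.631 60.457
7 1.825 4.164 66.480
final: 66.480 7.848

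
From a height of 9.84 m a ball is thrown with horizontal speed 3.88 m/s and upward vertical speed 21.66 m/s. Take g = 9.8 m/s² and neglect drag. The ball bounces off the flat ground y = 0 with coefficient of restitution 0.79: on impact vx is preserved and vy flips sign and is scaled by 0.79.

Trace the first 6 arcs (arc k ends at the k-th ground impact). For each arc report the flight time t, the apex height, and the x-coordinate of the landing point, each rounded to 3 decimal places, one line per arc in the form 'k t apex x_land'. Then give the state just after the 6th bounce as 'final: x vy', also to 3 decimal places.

Arc 1: start y=9.840, vy=21.660 → t=4.836, apex=33.777, x_land=18.762, impact vy=-25.730
  bounce: vy ← 0.79·25.730 = 20.326
Arc 2: start y=0.000, vy=20.326 → t=4.148, apex=21.080, x_land=34.858, impact vy=-20.326
  bounce: vy ← 0.79·20.326 = 16.058
Arc 3: start y=0.000, vy=16.058 → t=3.277, apex=13.156, x_land=47.573, impact vy=-16.058
  bounce: vy ← 0.79·16.058 = 12.686
Arc 4: start y=0.000, vy=12.686 → t=2.589, apex=8.211, x_land=57.618, impact vy=-12.686
  bounce: vy ← 0.79·12.686 = 10.022
Arc 5: start y=0.000, vy=10.022 → t=2.045, apex=5.124, x_land=65.554, impact vy=-10.022
  bounce: vy ← 0.79·10.022 = 7.917
Arc 6: start y=0.000, vy=7.917 → t=1.616, apex=3.198, x_land=71.823, impact vy=-7.917
  bounce: vy ← 0.79·7.917 = 6.255

1 4.836 33.777 18.762
2 4.148 21.080 34.858
3 3.277 13.156 47.573
4 2.589 8.211 57.618
5 2.045 5.124 65.554
6 1.616 3.198 71.823
final: 71.823 6.255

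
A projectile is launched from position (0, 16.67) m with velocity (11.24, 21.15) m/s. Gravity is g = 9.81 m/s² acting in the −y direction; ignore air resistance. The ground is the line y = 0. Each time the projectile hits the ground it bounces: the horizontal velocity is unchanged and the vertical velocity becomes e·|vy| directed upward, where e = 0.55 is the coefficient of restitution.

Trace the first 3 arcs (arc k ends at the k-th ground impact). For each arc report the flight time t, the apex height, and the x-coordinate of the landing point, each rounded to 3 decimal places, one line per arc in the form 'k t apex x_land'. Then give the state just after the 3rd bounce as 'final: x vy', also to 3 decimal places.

Arc 1: start y=16.670, vy=21.150 → t=4.993, apex=39.469, x_land=56.117, impact vy=-27.828
  bounce: vy ← 0.55·27.828 = 15.305
Arc 2: start y=0.000, vy=15.305 → t=3.120, apex=11.939, x_land=91.190, impact vy=-15.305
  bounce: vy ← 0.55·15.305 = 8.418
Arc 3: start y=0.000, vy=8.418 → t=1.716, apex=3.612, x_land=110.480, impact vy=-8.418
  bounce: vy ← 0.55·8.418 = 4.630

1 4.993 39.469 56.117
2 3.120 11.939 91.190
3 1.716 3.612 110.480
final: 110.480 4.630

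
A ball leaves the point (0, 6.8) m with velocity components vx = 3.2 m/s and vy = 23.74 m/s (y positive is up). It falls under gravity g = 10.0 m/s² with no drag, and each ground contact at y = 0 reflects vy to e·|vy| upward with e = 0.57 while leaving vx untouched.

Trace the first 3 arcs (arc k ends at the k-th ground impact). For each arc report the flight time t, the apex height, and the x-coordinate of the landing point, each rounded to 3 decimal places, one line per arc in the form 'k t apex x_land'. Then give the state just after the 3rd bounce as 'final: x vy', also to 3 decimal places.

Arc 1: start y=6.800, vy=23.740 → t=5.019, apex=34.979, x_land=16.061, impact vy=-26.450
  bounce: vy ← 0.57·26.450 = 15.076
Arc 2: start y=0.000, vy=15.076 → t=3.015, apex=11.365, x_land=25.710, impact vy=-15.076
  bounce: vy ← 0.57·15.076 = 8.594
Arc 3: start y=0.000, vy=8.594 → t=1.719, apex=3.692, x_land=31.209, impact vy=-8.594
  bounce: vy ← 0.57·8.594 = 4.898

1 5.019 34.979 16.061
2 3.015 11.365 25.710
3 1.719 3.692 31.209
final: 31.209 4.898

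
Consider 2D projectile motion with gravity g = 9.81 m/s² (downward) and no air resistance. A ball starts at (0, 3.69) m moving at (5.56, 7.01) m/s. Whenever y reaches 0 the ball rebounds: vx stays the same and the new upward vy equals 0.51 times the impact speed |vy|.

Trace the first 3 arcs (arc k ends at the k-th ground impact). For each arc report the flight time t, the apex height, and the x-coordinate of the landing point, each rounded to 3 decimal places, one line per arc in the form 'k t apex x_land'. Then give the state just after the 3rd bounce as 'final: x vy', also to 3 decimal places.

Arc 1: start y=3.690, vy=7.010 → t=1.838, apex=6.195, x_land=10.221, impact vy=-11.024
  bounce: vy ← 0.51·11.024 = 5.622
Arc 2: start y=0.000, vy=5.622 → t=1.146, apex=1.611, x_land=16.595, impact vy=-5.622
  bounce: vy ← 0.51·5.622 = 2.867
Arc 3: start y=0.000, vy=2.867 → t=0.585, apex=0.419, x_land=19.845, impact vy=-2.867
  bounce: vy ← 0.51·2.867 = 1.462

1 1.838 6.195 10.221
2 1.146 1.611 16.595
3 0.585 0.419 19.845
final: 19.845 1.462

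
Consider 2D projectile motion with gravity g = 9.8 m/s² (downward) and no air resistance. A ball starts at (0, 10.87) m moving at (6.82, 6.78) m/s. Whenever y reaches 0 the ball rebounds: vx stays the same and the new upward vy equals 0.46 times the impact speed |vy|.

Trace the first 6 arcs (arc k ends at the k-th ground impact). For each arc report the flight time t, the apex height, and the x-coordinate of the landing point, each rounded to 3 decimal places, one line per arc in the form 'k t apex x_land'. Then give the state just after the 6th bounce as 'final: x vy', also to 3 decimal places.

Arc 1: start y=10.870, vy=6.780 → t=2.334, apex=13.215, x_land=15.919, impact vy=-16.094
  bounce: vy ← 0.46·16.094 = 7.403
Arc 2: start y=0.000, vy=7.403 → t=1.511, apex=2.796, x_land=26.223, impact vy=-7.403
  bounce: vy ← 0.46·7.403 = 3.406
Arc 3: start y=0.000, vy=3.406 → t=0.695, apex=0.592, x_land=30.963, impact vy=-3.406
  bounce: vy ← 0.46·3.406 = 1.567
Arc 4: start y=0.000, vy=1.567 → t=0.320, apex=0.125, x_land=33.143, impact vy=-1.567
  bounce: vy ← 0.46·1.567 = 0.721
Arc 5: start y=0.000, vy=0.721 → t=0.147, apex=0.026, x_land=34.146, impact vy=-0.721
  bounce: vy ← 0.46·0.721 = 0.331
Arc 6: start y=0.000, vy=0.331 → t=0.068, apex=0.006, x_land=34.607, impact vy=-0.331
  bounce: vy ← 0.46·0.331 = 0.152

1 2.334 13.215 15.919
2 1.511 2.796 26.223
3 0.695 0.592 30.963
4 0.320 0.125 33.143
5 0.147 0.026 34.146
6 0.068 0.006 34.607
final: 34.607 0.152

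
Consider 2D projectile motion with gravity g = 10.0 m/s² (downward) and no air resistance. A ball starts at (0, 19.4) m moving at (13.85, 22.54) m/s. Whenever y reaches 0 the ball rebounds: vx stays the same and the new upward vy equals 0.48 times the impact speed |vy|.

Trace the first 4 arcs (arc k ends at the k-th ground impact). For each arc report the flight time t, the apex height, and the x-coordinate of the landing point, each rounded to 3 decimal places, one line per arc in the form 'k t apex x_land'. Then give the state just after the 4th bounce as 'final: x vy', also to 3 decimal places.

1 5.247 44.803 72.677
2 2.874 10.323 112.477
3 1.379 2.378 131.581
4 0.662 0.548 140.751
final: 140.751 1.589

Arc 1: start y=19.400, vy=22.540 → t=5.247, apex=44.803, x_land=72.677, impact vy=-29.934
  bounce: vy ← 0.48·29.934 = 14.368
Arc 2: start y=0.000, vy=14.368 → t=2.874, apex=10.323, x_land=112.477, impact vy=-14.368
  bounce: vy ← 0.48·14.368 = 6.897
Arc 3: start y=0.000, vy=6.897 → t=1.379, apex=2.378, x_land=131.581, impact vy=-6.897
  bounce: vy ← 0.48·6.897 = 3.310
Arc 4: start y=0.000, vy=3.310 → t=0.662, apex=0.548, x_land=140.751, impact vy=-3.310
  bounce: vy ← 0.48·3.310 = 1.589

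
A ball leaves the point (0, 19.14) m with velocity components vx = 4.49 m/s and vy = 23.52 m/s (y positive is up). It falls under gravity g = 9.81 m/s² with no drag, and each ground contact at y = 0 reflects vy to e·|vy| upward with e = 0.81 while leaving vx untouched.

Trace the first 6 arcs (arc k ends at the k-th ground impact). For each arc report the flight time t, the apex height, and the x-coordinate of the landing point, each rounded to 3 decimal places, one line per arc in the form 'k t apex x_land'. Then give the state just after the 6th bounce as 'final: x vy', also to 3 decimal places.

Arc 1: start y=19.140, vy=23.520 → t=5.504, apex=47.335, x_land=24.713, impact vy=-30.475
  bounce: vy ← 0.81·30.475 = 24.685
Arc 2: start y=0.000, vy=24.685 → t=5.033, apex=31.057, x_land=47.309, impact vy=-24.685
  bounce: vy ← 0.81·24.685 = 19.995
Arc 3: start y=0.000, vy=19.995 → t=4.076, apex=20.376, x_land=65.612, impact vy=-19.995
  bounce: vy ← 0.81·19.995 = 16.196
Arc 4: start y=0.000, vy=16.196 → t=3.302, apex=13.369, x_land=80.438, impact vy=-16.196
  bounce: vy ← 0.81·16.196 = 13.118
Arc 5: start y=0.000, vy=13.118 → t=2.675, apex=8.771, x_land=92.446, impact vy=-13.118
  bounce: vy ← 0.81·13.118 = 10.626
Arc 6: start y=0.000, vy=10.626 → t=2.166, apex=5.755, x_land=102.173, impact vy=-10.626
  bounce: vy ← 0.81·10.626 = 8.607

1 5.504 47.335 24.713
2 5.033 31.057 47.309
3 4.076 20.376 65.612
4 3.302 13.369 80.438
5 2.675 8.771 92.446
6 2.166 5.755 102.173
final: 102.173 8.607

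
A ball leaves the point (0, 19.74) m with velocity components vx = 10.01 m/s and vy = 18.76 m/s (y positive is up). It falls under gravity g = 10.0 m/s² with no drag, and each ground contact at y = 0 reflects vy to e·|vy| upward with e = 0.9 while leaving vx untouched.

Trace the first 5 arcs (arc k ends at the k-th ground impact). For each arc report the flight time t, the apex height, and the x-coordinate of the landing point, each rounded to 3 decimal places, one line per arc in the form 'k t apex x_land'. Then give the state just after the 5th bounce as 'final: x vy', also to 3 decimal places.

Arc 1: start y=19.740, vy=18.760 → t=4.609, apex=37.337, x_land=46.133, impact vy=-27.326
  bounce: vy ← 0.9·27.326 = 24.594
Arc 2: start y=0.000, vy=24.594 → t=4.919, apex=30.243, x_land=95.369, impact vy=-24.594
  bounce: vy ← 0.9·24.594 = 22.134
Arc 3: start y=0.000, vy=22.134 → t=4.427, apex=24.497, x_land=139.683, impact vy=-22.134
  bounce: vy ← 0.9·22.134 = 19.921
Arc 4: start y=0.000, vy=19.921 → t=3.984, apex=19.842, x_land=179.565, impact vy=-19.921
  bounce: vy ← 0.9·19.921 = 17.929
Arc 5: start y=0.000, vy=17.929 → t=3.586, apex=16.072, x_land=215.458, impact vy=-17.929
  bounce: vy ← 0.9·17.929 = 16.136

1 4.609 37.337 46.133
2 4.919 30.243 95.369
3 4.427 24.497 139.683
4 3.984 19.842 179.565
5 3.586 16.072 215.458
final: 215.458 16.136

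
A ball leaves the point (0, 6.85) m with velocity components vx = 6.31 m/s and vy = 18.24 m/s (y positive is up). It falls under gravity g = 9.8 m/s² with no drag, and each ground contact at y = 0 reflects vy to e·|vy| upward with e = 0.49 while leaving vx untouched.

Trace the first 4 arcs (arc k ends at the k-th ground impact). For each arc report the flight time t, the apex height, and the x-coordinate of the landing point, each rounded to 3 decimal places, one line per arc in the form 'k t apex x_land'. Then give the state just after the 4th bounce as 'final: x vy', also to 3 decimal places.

1 4.066 23.824 25.658
2 2.161 5.720 39.293
3 1.059 1.373 45.975
4 0.519 0.330 49.249
final: 49.249 1.246

Arc 1: start y=6.850, vy=18.240 → t=4.066, apex=23.824, x_land=25.658, impact vy=-21.609
  bounce: vy ← 0.49·21.609 = 10.589
Arc 2: start y=0.000, vy=10.589 → t=2.161, apex=5.720, x_land=39.293, impact vy=-10.589
  bounce: vy ← 0.49·10.589 = 5.188
Arc 3: start y=0.000, vy=5.188 → t=1.059, apex=1.373, x_land=45.975, impact vy=-5.188
  bounce: vy ← 0.49·5.188 = 2.542
Arc 4: start y=0.000, vy=2.542 → t=0.519, apex=0.330, x_land=49.249, impact vy=-2.542
  bounce: vy ← 0.49·2.542 = 1.246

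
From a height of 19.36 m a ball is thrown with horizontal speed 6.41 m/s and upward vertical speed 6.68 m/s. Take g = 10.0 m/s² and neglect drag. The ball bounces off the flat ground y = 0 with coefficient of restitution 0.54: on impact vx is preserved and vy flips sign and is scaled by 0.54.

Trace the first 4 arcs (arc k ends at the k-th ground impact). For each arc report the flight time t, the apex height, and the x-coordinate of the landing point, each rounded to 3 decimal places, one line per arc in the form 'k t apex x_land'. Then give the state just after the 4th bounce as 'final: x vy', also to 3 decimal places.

1 2.746 21.591 17.602
2 2.244 6.296 31.988
3 1.212 1.836 39.756
4 0.654 0.535 43.951
final: 43.951 1.767

Arc 1: start y=19.360, vy=6.680 → t=2.746, apex=21.591, x_land=17.602, impact vy=-20.780
  bounce: vy ← 0.54·20.780 = 11.221
Arc 2: start y=0.000, vy=11.221 → t=2.244, apex=6.296, x_land=31.988, impact vy=-11.221
  bounce: vy ← 0.54·11.221 = 6.060
Arc 3: start y=0.000, vy=6.060 → t=1.212, apex=1.836, x_land=39.756, impact vy=-6.060
  bounce: vy ← 0.54·6.060 = 3.272
Arc 4: start y=0.000, vy=3.272 → t=0.654, apex=0.535, x_land=43.951, impact vy=-3.272
  bounce: vy ← 0.54·3.272 = 1.767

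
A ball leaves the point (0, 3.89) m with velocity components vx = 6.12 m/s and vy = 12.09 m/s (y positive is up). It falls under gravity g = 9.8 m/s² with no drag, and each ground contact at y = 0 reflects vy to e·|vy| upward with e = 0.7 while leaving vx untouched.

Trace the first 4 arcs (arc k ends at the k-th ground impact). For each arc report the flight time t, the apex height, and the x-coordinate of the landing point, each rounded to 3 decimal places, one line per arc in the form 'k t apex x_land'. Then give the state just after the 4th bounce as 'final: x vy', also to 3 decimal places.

Arc 1: start y=3.890, vy=12.090 → t=2.755, apex=11.348, x_land=16.863, impact vy=-14.913
  bounce: vy ← 0.7·14.913 = 10.439
Arc 2: start y=0.000, vy=10.439 → t=2.130, apex=5.560, x_land=29.902, impact vy=-10.439
  bounce: vy ← 0.7·10.439 = 7.308
Arc 3: start y=0.000, vy=7.308 → t=1.491, apex=2.725, x_land=39.029, impact vy=-7.308
  bounce: vy ← 0.7·7.308 = 5.115
Arc 4: start y=0.000, vy=5.115 → t=1.044, apex=1.335, x_land=45.418, impact vy=-5.115
  bounce: vy ← 0.7·5.115 = 3.581

1 2.755 11.348 16.863
2 2.130 5.560 29.902
3 1.491 2.725 39.029
4 1.044 1.335 45.418
final: 45.418 3.581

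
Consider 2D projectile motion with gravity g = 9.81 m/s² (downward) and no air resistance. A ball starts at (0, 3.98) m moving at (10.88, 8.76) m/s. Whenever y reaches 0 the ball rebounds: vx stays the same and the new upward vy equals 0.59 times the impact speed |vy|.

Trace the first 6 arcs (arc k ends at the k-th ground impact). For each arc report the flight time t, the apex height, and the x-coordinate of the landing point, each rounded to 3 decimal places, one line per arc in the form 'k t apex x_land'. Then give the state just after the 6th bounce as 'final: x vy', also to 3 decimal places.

1 2.161 7.891 23.516
2 1.497 2.747 39.800
3 0.883 0.956 49.407
4 0.521 0.333 55.076
5 0.307 0.116 58.420
6 0.181 0.040 60.393
final: 60.393 0.525

Arc 1: start y=3.980, vy=8.760 → t=2.161, apex=7.891, x_land=23.516, impact vy=-12.443
  bounce: vy ← 0.59·12.443 = 7.341
Arc 2: start y=0.000, vy=7.341 → t=1.497, apex=2.747, x_land=39.800, impact vy=-7.341
  bounce: vy ← 0.59·7.341 = 4.331
Arc 3: start y=0.000, vy=4.331 → t=0.883, apex=0.956, x_land=49.407, impact vy=-4.331
  bounce: vy ← 0.59·4.331 = 2.556
Arc 4: start y=0.000, vy=2.556 → t=0.521, apex=0.333, x_land=55.076, impact vy=-2.556
  bounce: vy ← 0.59·2.556 = 1.508
Arc 5: start y=0.000, vy=1.508 → t=0.307, apex=0.116, x_land=58.420, impact vy=-1.508
  bounce: vy ← 0.59·1.508 = 0.890
Arc 6: start y=0.000, vy=0.890 → t=0.181, apex=0.040, x_land=60.393, impact vy=-0.890
  bounce: vy ← 0.59·0.890 = 0.525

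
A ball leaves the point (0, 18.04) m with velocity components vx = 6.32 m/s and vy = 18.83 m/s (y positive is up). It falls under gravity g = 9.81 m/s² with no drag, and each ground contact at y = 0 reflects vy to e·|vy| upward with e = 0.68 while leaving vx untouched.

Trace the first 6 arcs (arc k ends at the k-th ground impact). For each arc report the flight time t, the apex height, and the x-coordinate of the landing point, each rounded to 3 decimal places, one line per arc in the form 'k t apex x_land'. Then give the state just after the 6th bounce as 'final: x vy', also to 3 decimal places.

1 4.633 36.112 29.279
2 3.690 16.698 52.601
3 2.509 7.721 68.460
4 1.706 3.570 79.244
5 1.160 1.651 86.577
6 0.789 0.763 91.564
final: 91.564 2.632

Arc 1: start y=18.040, vy=18.830 → t=4.633, apex=36.112, x_land=29.279, impact vy=-26.618
  bounce: vy ← 0.68·26.618 = 18.100
Arc 2: start y=0.000, vy=18.100 → t=3.690, apex=16.698, x_land=52.601, impact vy=-18.100
  bounce: vy ← 0.68·18.100 = 12.308
Arc 3: start y=0.000, vy=12.308 → t=2.509, apex=7.721, x_land=68.460, impact vy=-12.308
  bounce: vy ← 0.68·12.308 = 8.370
Arc 4: start y=0.000, vy=8.370 → t=1.706, apex=3.570, x_land=79.244, impact vy=-8.370
  bounce: vy ← 0.68·8.370 = 5.691
Arc 5: start y=0.000, vy=5.691 → t=1.160, apex=1.651, x_land=86.577, impact vy=-5.691
  bounce: vy ← 0.68·5.691 = 3.870
Arc 6: start y=0.000, vy=3.870 → t=0.789, apex=0.763, x_land=91.564, impact vy=-3.870
  bounce: vy ← 0.68·3.870 = 2.632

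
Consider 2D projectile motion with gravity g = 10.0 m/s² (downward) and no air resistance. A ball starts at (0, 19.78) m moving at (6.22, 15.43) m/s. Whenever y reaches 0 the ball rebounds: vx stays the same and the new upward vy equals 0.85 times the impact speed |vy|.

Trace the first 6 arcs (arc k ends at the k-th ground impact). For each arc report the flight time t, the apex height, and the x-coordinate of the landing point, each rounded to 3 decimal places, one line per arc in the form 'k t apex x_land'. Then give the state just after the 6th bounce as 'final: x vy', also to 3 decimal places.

Arc 1: start y=19.780, vy=15.430 → t=4.060, apex=31.684, x_land=25.255, impact vy=-25.173
  bounce: vy ← 0.85·25.173 = 21.397
Arc 2: start y=0.000, vy=21.397 → t=4.279, apex=22.892, x_land=51.873, impact vy=-21.397
  bounce: vy ← 0.85·21.397 = 18.188
Arc 3: start y=0.000, vy=18.188 → t=3.638, apex=16.539, x_land=74.498, impact vy=-18.188
  bounce: vy ← 0.85·18.188 = 15.459
Arc 4: start y=0.000, vy=15.459 → t=3.092, apex=11.950, x_land=93.730, impact vy=-15.459
  bounce: vy ← 0.85·15.459 = 13.141
Arc 5: start y=0.000, vy=13.141 → t=2.628, apex=8.634, x_land=110.077, impact vy=-13.141
  bounce: vy ← 0.85·13.141 = 11.169
Arc 6: start y=0.000, vy=11.169 → t=2.234, apex=6.238, x_land=123.972, impact vy=-11.169
  bounce: vy ← 0.85·11.169 = 9.494

1 4.060 31.684 25.255
2 4.279 22.892 51.873
3 3.638 16.539 74.498
4 3.092 11.950 93.730
5 2.628 8.634 110.077
6 2.234 6.238 123.972
final: 123.972 9.494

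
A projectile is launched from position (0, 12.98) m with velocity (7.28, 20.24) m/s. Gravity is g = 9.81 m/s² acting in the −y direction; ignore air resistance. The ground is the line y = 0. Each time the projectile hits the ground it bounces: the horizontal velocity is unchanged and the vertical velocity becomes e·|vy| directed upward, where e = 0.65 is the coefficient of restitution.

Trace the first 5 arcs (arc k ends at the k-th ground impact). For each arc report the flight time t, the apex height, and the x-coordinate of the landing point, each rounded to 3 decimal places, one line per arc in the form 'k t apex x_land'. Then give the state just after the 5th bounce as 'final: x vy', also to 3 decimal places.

1 4.691 33.860 34.147
2 3.416 14.306 59.013
3 2.220 6.044 75.175
4 1.443 2.554 85.681
5 0.938 1.079 92.510
final: 92.510 2.991

Arc 1: start y=12.980, vy=20.240 → t=4.691, apex=33.860, x_land=34.147, impact vy=-25.775
  bounce: vy ← 0.65·25.775 = 16.753
Arc 2: start y=0.000, vy=16.753 → t=3.416, apex=14.306, x_land=59.013, impact vy=-16.753
  bounce: vy ← 0.65·16.753 = 10.890
Arc 3: start y=0.000, vy=10.890 → t=2.220, apex=6.044, x_land=75.175, impact vy=-10.890
  bounce: vy ← 0.65·10.890 = 7.078
Arc 4: start y=0.000, vy=7.078 → t=1.443, apex=2.554, x_land=85.681, impact vy=-7.078
  bounce: vy ← 0.65·7.078 = 4.601
Arc 5: start y=0.000, vy=4.601 → t=0.938, apex=1.079, x_land=92.510, impact vy=-4.601
  bounce: vy ← 0.65·4.601 = 2.991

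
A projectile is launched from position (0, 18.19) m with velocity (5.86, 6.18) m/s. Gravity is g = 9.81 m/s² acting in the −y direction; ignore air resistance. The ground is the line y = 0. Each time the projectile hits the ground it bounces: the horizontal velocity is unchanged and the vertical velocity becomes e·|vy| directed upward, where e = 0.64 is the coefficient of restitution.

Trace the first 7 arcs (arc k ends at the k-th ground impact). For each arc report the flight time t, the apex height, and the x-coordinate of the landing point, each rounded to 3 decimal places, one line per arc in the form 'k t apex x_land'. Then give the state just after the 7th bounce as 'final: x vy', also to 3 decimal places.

1 2.656 20.137 15.565
2 2.593 8.248 30.763
3 1.660 3.378 40.489
4 1.062 1.384 46.714
5 0.680 0.567 50.698
6 0.435 0.232 53.248
7 0.278 0.095 54.880
final: 54.880 0.874

Arc 1: start y=18.190, vy=6.180 → t=2.656, apex=20.137, x_land=15.565, impact vy=-19.877
  bounce: vy ← 0.64·19.877 = 12.721
Arc 2: start y=0.000, vy=12.721 → t=2.593, apex=8.248, x_land=30.763, impact vy=-12.721
  bounce: vy ← 0.64·12.721 = 8.141
Arc 3: start y=0.000, vy=8.141 → t=1.660, apex=3.378, x_land=40.489, impact vy=-8.141
  bounce: vy ← 0.64·8.141 = 5.211
Arc 4: start y=0.000, vy=5.211 → t=1.062, apex=1.384, x_land=46.714, impact vy=-5.211
  bounce: vy ← 0.64·5.211 = 3.335
Arc 5: start y=0.000, vy=3.335 → t=0.680, apex=0.567, x_land=50.698, impact vy=-3.335
  bounce: vy ← 0.64·3.335 = 2.134
Arc 6: start y=0.000, vy=2.134 → t=0.435, apex=0.232, x_land=53.248, impact vy=-2.134
  bounce: vy ← 0.64·2.134 = 1.366
Arc 7: start y=0.000, vy=1.366 → t=0.278, apex=0.095, x_land=54.880, impact vy=-1.366
  bounce: vy ← 0.64·1.366 = 0.874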